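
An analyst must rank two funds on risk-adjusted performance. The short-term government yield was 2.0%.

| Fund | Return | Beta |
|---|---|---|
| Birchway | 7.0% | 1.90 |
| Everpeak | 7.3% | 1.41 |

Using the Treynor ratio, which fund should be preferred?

Birchway: Treynor = (7.0% − 2.0%) / 1.90 = 2.632
Everpeak: Treynor = (7.3% − 2.0%) / 1.41 = 3.759
Highest: Everpeak (3.759).

Everpeak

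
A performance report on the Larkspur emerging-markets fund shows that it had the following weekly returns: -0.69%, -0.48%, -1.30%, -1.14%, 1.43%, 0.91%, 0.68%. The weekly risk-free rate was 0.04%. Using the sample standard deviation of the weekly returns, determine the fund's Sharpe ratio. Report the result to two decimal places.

r̄ = (-0.69 − 0.48 − 1.3 − 1.14 + 1.43 + 0.91 + 0.68) / 7 = -0.590 / 7 = -0.0843%
Σ(r − r̄)² = (-0.69 − (-0.0843))² + (-0.48 − (-0.0843))² + … = 6.9818
σ = √[6.9818 / 6] = 1.0787%
Sharpe = (r̄ − rf) / σ = (-0.0843 − 0.04) / 1.0787 = -0.1243 / 1.0787 = -0.1152

-0.12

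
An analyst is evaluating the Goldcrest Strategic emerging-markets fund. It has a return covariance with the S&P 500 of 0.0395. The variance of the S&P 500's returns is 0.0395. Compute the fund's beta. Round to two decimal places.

β = Cov(Rp, Rm) / Var(Rm) = 0.0395 / 0.0395 = 1.0000

1.00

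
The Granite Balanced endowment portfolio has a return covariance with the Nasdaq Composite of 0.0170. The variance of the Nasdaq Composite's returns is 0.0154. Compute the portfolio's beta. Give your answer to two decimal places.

1.10

β = Cov(Rp, Rm) / Var(Rm) = 0.0170 / 0.0154 = 1.1039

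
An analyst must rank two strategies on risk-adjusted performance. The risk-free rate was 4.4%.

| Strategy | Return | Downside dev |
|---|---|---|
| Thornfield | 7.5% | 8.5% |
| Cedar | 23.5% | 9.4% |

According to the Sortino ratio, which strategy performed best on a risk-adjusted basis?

Cedar

Thornfield: Sortino ratio = (7.5% − 4.4%) / 8.5% = 0.365
Cedar: Sortino ratio = (23.5% − 4.4%) / 9.4% = 2.032
Highest: Cedar (2.032).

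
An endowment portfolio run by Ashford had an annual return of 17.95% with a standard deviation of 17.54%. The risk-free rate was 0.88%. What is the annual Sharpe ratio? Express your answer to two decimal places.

0.97

Sharpe = (Rp − Rf) / σp = (17.95% − 0.88%) / 17.54% = 17.07% / 17.54% = 0.9732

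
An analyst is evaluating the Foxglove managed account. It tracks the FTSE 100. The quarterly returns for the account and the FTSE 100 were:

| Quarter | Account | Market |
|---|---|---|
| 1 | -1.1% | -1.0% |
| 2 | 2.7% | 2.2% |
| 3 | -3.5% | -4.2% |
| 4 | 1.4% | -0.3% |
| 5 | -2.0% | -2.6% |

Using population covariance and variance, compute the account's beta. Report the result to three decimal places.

1.009

r̄p = -0.5000%,  r̄m = -1.1800%
Cov = Σ(rp − r̄p)(rm − r̄m) / 5 = 4.7140
Var(rm) = Σ(rm − r̄m)² / 5 = 4.6736
β = Cov / Var = 4.7140 / 4.6736 = 1.0086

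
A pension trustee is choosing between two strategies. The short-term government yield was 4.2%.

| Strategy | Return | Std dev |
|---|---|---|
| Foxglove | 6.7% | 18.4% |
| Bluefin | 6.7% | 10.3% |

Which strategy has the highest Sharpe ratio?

Foxglove: Sharpe ratio = (6.7% − 4.2%) / 18.4% = 0.136
Bluefin: Sharpe ratio = (6.7% − 4.2%) / 10.3% = 0.243
Highest: Bluefin (0.243).

Bluefin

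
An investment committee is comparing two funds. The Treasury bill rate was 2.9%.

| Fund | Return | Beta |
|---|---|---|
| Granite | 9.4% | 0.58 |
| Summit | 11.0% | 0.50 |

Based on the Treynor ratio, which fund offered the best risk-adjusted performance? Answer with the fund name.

Granite: Treynor = (9.4% − 2.9%) / 0.58 = 11.207
Summit: Treynor = (11.0% − 2.9%) / 0.50 = 16.200
Highest: Summit (16.200).

Summit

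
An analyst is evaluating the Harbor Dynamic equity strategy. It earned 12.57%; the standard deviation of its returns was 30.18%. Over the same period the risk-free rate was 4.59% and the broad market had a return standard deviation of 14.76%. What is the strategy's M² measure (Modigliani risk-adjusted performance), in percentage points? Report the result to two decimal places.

Sharpe = (Rp − Rf) / σp = (12.57% − 4.59%) / 30.18% = 0.2644
M² = Rf + Sharpe × σm = 4.59% + 0.2644 × 14.76% = 8.4925%

8.49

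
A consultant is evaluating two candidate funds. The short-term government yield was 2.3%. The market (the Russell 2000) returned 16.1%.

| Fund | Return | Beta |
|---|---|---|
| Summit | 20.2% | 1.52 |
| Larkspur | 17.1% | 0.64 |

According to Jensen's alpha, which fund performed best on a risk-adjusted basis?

Larkspur

Summit: α = 20.2% − [2.3% + 1.52 × (16.1% − 2.3%)] = -3.076
Larkspur: α = 17.1% − [2.3% + 0.64 × (16.1% − 2.3%)] = 5.968
Highest: Larkspur (5.968).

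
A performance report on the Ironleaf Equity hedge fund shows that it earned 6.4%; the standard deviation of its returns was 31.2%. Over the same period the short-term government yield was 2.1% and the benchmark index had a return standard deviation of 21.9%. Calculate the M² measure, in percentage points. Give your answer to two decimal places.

Sharpe = (Rp − Rf) / σp = (6.4% − 2.1%) / 31.2% = 0.1378
M² = Rf + Sharpe × σm = 2.1% + 0.1378 × 21.9% = 5.1178%

5.12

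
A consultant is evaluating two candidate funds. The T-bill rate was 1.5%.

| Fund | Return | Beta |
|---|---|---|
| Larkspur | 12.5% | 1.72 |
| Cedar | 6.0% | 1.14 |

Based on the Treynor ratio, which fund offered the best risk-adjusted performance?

Larkspur: Treynor = (12.5% − 1.5%) / 1.72 = 6.395
Cedar: Treynor = (6.0% − 1.5%) / 1.14 = 3.947
Highest: Larkspur (6.395).

Larkspur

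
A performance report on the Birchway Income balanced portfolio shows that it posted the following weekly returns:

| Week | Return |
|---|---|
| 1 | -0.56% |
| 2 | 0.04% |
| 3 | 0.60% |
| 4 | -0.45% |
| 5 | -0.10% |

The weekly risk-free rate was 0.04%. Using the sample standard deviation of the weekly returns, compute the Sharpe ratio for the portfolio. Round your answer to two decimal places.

Mean return r̄ = -0.470 / 5 = -0.0940%
Σ(r − r̄)² = (-0.56 − (-0.0940))² + (0.04 − (-0.0940))² + … = 0.8435
sample σ = √(0.8435 / 4) = √0.2109 = 0.4592%
Sharpe = (r̄ − rf) / σ = (-0.0940 − 0.04) / 0.4592 = -0.1340 / 0.4592 = -0.2918

-0.29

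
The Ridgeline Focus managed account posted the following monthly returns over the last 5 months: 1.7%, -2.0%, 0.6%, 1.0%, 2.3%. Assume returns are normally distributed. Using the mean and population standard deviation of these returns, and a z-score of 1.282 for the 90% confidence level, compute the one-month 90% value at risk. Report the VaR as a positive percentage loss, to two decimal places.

Mean return r̄ = 3.60 / 5 = 0.7200%
Σ(r − r̄)² = 10.9480; population σ = √(10.9480/5) = 1.4797%
VaR = −(r̄ − z·σ) = −(0.7200 − 1.282 × 1.4797) = −(-1.1770) = 1.1770%

1.18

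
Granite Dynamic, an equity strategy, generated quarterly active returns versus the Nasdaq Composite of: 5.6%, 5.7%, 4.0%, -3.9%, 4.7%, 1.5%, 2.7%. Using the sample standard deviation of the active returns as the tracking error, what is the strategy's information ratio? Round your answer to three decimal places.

Mean return μ = 20.30 / 7 = 2.9000%
Σ(r − μ)² = (5.6 − 2.9000)² + (5.7 − 2.9000)² + (4 − 2.9000)² + … = 67.8200
σ = √[67.8200 / 6] = 3.3620%
IR = μ / tracking error = 2.9000 / 3.3620 = 0.8626

0.863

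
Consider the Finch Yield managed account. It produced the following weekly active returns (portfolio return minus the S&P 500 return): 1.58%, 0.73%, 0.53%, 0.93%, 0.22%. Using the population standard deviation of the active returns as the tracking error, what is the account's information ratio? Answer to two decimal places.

r̄ = (1.58 + 0.73 + 0.53 + 0.93 + 0.22) / 5 = 0.7980%
Population std dev = √[1.0395 / 5] = 0.4560%
IR = r̄ / tracking error = 0.7980 / 0.4560 = 1.7500

1.75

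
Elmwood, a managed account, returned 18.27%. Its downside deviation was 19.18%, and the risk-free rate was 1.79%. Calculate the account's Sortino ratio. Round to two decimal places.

0.86

Sortino = (Rp − Rf) / σd = (18.27% − 1.79%) / 19.18% = 16.48% / 19.18% = 0.8592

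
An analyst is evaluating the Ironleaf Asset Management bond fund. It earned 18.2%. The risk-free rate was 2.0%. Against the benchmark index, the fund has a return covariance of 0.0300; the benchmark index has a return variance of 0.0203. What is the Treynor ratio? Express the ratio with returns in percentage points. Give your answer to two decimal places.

10.96

β = Cov / Var = 0.0300 / 0.0203 = 1.4778
Treynor = (Rp − Rf) / β = (18.2% − 2.0%) / 1.4778 = 16.20 / 1.4778 = 10.9622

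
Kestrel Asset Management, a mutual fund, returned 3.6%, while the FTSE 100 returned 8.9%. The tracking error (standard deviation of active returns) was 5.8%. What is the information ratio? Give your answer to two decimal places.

IR = (Rp − Rb) / TE = (3.6% − 8.9%) / 5.8% = -5.30% / 5.8% = -0.9138

-0.91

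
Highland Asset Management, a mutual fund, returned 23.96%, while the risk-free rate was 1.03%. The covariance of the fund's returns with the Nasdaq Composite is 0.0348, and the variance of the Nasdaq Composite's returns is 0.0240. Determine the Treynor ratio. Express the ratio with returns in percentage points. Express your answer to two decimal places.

15.81

β = Cov / Var = 0.0348 / 0.0240 = 1.4500
Treynor = (Rp − Rf) / β = (23.96% − 1.03%) / 1.4500 = 22.93 / 1.4500 = 15.8138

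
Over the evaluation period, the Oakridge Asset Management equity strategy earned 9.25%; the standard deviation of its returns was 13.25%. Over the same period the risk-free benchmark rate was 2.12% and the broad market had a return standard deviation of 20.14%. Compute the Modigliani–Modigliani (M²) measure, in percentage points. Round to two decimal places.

Sharpe = (Rp − Rf) / σp = (9.25% − 2.12%) / 13.25% = 0.5381
M² = Rf + Sharpe × σm = 2.12% + 0.5381 × 20.14% = 12.9573%

12.96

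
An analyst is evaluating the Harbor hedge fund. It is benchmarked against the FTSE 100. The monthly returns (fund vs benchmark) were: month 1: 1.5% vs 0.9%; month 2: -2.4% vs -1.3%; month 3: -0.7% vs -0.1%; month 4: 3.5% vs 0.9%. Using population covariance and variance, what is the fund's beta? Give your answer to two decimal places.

r̄p = 0.4750%,  r̄m = 0.1000%
Cov = Σ(rp − r̄p)(rm − r̄m) / 4 = 1.8750
Var(rm) = Σ(rm − r̄m)² / 4 = 0.8200
β = Cov / Var = 1.8750 / 0.8200 = 2.2866

2.29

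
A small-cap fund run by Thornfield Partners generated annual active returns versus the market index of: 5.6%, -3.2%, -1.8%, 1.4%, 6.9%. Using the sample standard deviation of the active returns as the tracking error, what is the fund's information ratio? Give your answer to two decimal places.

r̄ = (5.6 − 3.2 − 1.8 + 1.4 + 6.9) / 5 = 8.90 / 5 = 1.7800%
Sample std dev = √[78.5680 / 4] = 4.4319%
IR = r̄ / tracking error = 1.7800 / 4.4319 = 0.4016

0.40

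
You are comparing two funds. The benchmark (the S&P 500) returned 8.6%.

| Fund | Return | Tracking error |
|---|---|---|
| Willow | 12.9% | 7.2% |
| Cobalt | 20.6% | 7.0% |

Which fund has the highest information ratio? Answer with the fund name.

Willow: IR = (12.9% − 8.6%) / 7.2% = 0.597
Cobalt: IR = (20.6% − 8.6%) / 7.0% = 1.714
Highest: Cobalt (1.714).

Cobalt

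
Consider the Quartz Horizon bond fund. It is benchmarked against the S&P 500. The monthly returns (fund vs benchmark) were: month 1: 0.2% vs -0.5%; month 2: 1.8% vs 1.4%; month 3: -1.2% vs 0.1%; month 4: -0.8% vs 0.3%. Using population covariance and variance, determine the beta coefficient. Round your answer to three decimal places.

r̄p = 0.0000%,  r̄m = 0.3250%
Cov = Σ(rp − r̄p)(rm − r̄m) / 4 = 0.5150
Var(rm) = Σ(rm − r̄m)² / 4 = 0.4719
β = Cov / Var = 0.5150 / 0.4719 = 1.0913

1.091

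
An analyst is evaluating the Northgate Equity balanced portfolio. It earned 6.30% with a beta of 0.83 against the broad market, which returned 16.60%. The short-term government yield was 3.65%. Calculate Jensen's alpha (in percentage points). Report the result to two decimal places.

-8.10

CAPM expected return = Rf + β(Rm − Rf) = 3.65% + 0.83 × (16.60% − 3.65%) = 3.65 + 0.83 × 12.95 = 14.3985%
Jensen's α = Rp − E[R] = 6.30% − 14.3985% = -8.0985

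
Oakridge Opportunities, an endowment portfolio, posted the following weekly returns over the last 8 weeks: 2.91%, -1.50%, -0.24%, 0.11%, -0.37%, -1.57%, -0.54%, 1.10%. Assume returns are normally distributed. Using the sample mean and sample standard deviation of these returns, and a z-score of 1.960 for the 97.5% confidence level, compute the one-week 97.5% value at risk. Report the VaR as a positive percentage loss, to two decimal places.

μ = (2.91 − 1.5 − 0.24 + 0.11 − 0.37 − 1.57 − 0.54 + 1.1) / 8 = -0.0125%
Σ(r − μ)² = (2.91 − (-0.0125))² + (-1.5 − (-0.0125))² + … = 14.8900
sample σ = √(14.8900 / 7) = √2.1271 = 1.4585%
VaR = −(μ − z·σ) = −(-0.0125 − 1.960 × 1.4585) = −(-2.8712) = 2.8712%

2.87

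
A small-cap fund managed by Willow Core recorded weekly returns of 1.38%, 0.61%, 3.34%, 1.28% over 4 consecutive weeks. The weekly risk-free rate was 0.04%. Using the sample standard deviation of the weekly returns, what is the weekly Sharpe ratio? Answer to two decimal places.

1.37

Mean return r̄ = 6.610 / 4 = 1.6525%
Σ(r − r̄)² = (1.38 − 1.6525)² + (0.61 − 1.6525)² + … = 4.1475
sample σ = √(4.1475 / 3) = √1.3825 = 1.1758%
Sharpe = (r̄ − rf) / σ = (1.6525 − 0.04) / 1.1758 = 1.6125 / 1.1758 = 1.3714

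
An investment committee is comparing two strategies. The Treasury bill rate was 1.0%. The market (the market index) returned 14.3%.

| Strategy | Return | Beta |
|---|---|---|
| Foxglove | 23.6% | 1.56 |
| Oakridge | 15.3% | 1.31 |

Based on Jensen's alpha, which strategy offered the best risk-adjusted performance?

Foxglove

Foxglove: α = 23.6% − [1.0% + 1.56 × (14.3% − 1.0%)] = 1.852
Oakridge: α = 15.3% − [1.0% + 1.31 × (14.3% − 1.0%)] = -3.123
Highest: Foxglove (1.852).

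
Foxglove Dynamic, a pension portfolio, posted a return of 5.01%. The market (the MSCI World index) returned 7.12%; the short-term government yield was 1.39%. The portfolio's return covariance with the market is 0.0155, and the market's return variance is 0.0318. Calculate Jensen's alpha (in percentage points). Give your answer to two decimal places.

0.83

β = Cov / Var = 0.0155 / 0.0318 = 0.4874
E[R] = Rf + β(Rm − Rf) = 1.39% + 0.4874 × (7.12% − 1.39%) = 4.1828%
α = Rp − E[R] = 5.01% − 4.1828% = 0.8272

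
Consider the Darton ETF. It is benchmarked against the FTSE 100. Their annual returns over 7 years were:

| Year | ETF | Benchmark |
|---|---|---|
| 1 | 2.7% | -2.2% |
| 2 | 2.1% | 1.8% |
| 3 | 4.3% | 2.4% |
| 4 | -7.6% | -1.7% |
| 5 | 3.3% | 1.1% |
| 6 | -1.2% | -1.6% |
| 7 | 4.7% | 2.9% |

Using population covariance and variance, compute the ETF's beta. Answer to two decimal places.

r̄p = 1.1857%,  r̄m = 0.3857%
Cov = Σ(rp − r̄p)(rm − r̄m) / 7 = 5.2941
Var(rm) = Σ(rm − r̄m)² / 7 = 3.9812
β = Cov / Var = 5.2941 / 3.9812 = 1.3298

1.33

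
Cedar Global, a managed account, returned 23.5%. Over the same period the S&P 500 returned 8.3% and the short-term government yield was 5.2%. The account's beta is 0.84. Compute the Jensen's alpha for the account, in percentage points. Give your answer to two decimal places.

15.70

CAPM expected return = Rf + β(Rm − Rf) = 5.2% + 0.84 × (8.3% − 5.2%) = 5.2 + 0.84 × 3.10 = 7.8040%
Jensen's α = Rp − E[R] = 23.5% − 7.8040% = 15.6960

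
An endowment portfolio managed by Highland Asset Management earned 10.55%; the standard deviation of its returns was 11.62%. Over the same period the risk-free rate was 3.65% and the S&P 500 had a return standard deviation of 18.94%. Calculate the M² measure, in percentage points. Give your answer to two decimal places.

14.90

Sharpe = (Rp − Rf) / σp = (10.55% − 3.65%) / 11.62% = 0.5938
M² = Rf + Sharpe × σm = 3.65% + 0.5938 × 18.94% = 14.8966%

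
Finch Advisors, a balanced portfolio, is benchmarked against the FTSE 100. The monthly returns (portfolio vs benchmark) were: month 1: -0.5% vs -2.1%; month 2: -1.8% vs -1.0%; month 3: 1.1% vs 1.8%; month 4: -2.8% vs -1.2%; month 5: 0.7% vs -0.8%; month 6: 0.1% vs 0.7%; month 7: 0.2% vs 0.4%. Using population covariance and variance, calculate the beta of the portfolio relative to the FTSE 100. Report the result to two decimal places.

r̄p = -0.4286%,  r̄m = -0.3143%
Cov = Σ(rp − r̄p)(rm − r̄m) / 7 = 0.9767
Var(rm) = Σ(rm − r̄m)² / 7 = 1.5269
β = Cov / Var = 0.9767 / 1.5269 = 0.6397

0.64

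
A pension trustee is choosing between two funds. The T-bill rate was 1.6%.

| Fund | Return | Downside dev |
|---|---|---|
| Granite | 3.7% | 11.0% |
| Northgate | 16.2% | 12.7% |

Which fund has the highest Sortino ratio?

Granite: Sortino ratio = (3.7% − 1.6%) / 11.0% = 0.191
Northgate: Sortino ratio = (16.2% − 1.6%) / 12.7% = 1.150
Highest: Northgate (1.150).

Northgate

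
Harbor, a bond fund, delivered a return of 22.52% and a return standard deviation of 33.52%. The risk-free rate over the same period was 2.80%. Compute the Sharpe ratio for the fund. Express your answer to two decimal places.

Sharpe = (Rp − Rf) / σp = (22.52% − 2.80%) / 33.52% = 19.72% / 33.52% = 0.5883

0.59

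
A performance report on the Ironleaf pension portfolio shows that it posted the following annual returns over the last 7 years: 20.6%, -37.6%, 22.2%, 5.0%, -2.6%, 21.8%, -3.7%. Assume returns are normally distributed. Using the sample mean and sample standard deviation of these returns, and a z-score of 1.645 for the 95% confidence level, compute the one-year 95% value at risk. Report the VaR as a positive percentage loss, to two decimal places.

31.59

Mean return r̄ = 25.70 / 7 = 3.6714%
Sample std dev = √[2757.2943 / 6] = 21.4371%
VaR = −(r̄ − z·σ) = −(3.6714 − 1.645 × 21.4371) = −(-31.5926) = 31.5926%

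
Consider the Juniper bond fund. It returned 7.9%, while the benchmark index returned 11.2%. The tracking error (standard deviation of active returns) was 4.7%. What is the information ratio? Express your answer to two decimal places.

IR = (Rp − Rb) / TE = (7.9% − 11.2%) / 4.7% = -3.30% / 4.7% = -0.7021

-0.70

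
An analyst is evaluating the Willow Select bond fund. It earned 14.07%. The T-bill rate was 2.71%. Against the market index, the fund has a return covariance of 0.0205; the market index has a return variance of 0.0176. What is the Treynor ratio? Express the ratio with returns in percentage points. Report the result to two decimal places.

β = Cov / Var = 0.0205 / 0.0176 = 1.1648
Treynor = (Rp − Rf) / β = (14.07% − 2.71%) / 1.1648 = 11.36 / 1.1648 = 9.7527

9.75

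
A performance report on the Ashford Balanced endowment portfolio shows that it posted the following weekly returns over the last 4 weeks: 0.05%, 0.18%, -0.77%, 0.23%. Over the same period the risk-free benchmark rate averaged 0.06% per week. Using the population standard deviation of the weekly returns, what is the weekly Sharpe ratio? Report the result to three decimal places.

-0.339

r̄ = (0.05 + 0.18 − 0.77 + 0.23) / 4 = -0.310 / 4 = -0.0775%
Σ(r − r̄)² = 0.6567; population σ = √(0.6567/4) = 0.4052%
Sharpe = (r̄ − rf) / σ = (-0.0775 − 0.06) / 0.4052 = -0.1375 / 0.4052 = -0.3393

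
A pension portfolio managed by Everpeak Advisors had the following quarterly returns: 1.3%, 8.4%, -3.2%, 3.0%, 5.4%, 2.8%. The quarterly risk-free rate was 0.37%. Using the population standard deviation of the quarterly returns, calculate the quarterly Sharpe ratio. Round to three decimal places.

0.724

r̄ = (1.3 + 8.4 − 3.2 + 3 + 5.4 + 2.8) / 6 = 2.9500%
Σ(r − r̄)² = (1.3 − 2.9500)² + (8.4 − 2.9500)² + (-3.2 − 2.9500)² + … = 76.2750
population σ = √(76.2750 / 6) = √12.7125 = 3.5655%
Sharpe = (r̄ − rf) / σ = (2.9500 − 0.37) / 3.5655 = 2.5800 / 3.5655 = 0.7236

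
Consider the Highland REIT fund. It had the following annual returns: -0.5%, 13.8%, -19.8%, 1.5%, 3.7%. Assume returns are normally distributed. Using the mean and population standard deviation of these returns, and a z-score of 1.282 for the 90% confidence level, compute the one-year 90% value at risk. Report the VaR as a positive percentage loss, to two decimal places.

14.28

μ = (-0.5 + 13.8 − 19.8 + 1.5 + 3.7) / 5 = -0.2600%
Σ(r − μ)² = (-0.5 − (-0.2600))² + (13.8 − (-0.2600))² + (-19.8 − (-0.2600))² + … = 598.3320
population σ = √(598.3320 / 5) = √119.6664 = 10.9392%
VaR = −(μ − z·σ) = −(-0.2600 − 1.282 × 10.9392) = −(-14.2841) = 14.2841%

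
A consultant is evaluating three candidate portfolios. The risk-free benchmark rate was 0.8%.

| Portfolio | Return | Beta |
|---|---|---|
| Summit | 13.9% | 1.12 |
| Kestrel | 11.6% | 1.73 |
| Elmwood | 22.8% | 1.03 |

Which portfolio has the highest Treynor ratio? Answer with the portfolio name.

Summit: Treynor = (13.9% − 0.8%) / 1.12 = 11.696
Kestrel: Treynor = (11.6% − 0.8%) / 1.73 = 6.243
Elmwood: Treynor = (22.8% − 0.8%) / 1.03 = 21.359
Highest: Elmwood (21.359).

Elmwood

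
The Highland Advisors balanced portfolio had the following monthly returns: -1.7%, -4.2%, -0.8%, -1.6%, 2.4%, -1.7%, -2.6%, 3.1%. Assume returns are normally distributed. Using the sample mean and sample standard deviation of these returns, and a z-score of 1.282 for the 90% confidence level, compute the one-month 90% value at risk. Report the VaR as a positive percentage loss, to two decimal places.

Mean return μ = -7.10 / 8 = -0.8875%
Σ(r − μ)² = 42.4488; sample σ = √(42.4488/7) = 2.4625%
VaR = −(μ − z·σ) = −(-0.8875 − 1.282 × 2.4625) = −(-4.0444) = 4.0444%

4.04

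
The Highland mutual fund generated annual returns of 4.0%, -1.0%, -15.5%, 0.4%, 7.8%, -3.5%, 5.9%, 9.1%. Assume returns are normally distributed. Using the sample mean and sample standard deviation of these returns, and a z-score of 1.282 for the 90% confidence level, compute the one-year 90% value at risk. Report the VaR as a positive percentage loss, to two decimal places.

9.28

r̄ = (4 − 1 − 15.5 + 0.4 + 7.8 − 3.5 + 5.9 + 9.1) / 8 = 0.9000%
Σ(r − r̄)² = (4 − 0.9000)² + (-1 − 0.9000)² + … = 441.6400
σ = √[441.6400 / 7] = 7.9430%
VaR = −(r̄ − z·σ) = −(0.9000 − 1.282 × 7.9430) = −(-9.2829) = 9.2829%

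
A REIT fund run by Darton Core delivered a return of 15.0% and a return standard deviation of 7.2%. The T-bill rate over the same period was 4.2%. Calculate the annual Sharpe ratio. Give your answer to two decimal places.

1.50

Sharpe = (Rp − Rf) / σp = (15.0% − 4.2%) / 7.2% = 10.80% / 7.2% = 1.5000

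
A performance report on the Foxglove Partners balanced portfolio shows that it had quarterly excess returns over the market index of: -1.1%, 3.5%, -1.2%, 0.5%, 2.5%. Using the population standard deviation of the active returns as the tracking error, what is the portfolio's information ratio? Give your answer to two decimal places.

r̄ = (-1.1 + 3.5 − 1.2 + 0.5 + 2.5) / 5 = 4.20 / 5 = 0.8400%
Population σ = √[Σ(r − r̄)² / 5] = √[17.8720 / 5] = √3.5744 = 1.8906%
IR = r̄ / tracking error = 0.8400 / 1.8906 = 0.4443

0.44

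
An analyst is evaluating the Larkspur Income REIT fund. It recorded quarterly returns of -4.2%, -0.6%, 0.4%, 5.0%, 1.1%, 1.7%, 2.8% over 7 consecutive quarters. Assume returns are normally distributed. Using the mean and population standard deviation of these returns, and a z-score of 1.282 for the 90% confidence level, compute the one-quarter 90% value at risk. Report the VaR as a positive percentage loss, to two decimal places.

2.53

μ = (-4.2 − 0.6 + 0.4 + 5 + 1.1 + 1.7 + 2.8) / 7 = 6.20 / 7 = 0.8857%
Population std dev = √[49.6086 / 7] = 2.6621%
VaR = −(μ − z·σ) = −(0.8857 − 1.282 × 2.6621) = −(-2.5271) = 2.5271%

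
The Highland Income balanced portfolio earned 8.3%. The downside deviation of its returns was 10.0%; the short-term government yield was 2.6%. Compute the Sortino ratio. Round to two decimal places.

Sortino = (Rp − Rf) / σd = (8.3% − 2.6%) / 10.0% = 5.70% / 10.0% = 0.5700

0.57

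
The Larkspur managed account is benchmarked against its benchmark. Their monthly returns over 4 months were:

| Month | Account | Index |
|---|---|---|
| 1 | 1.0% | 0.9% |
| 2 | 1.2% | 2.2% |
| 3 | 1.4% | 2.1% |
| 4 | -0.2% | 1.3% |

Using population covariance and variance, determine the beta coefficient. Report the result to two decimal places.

0.59

r̄p = 0.8500%,  r̄m = 1.6250%
Cov = Σ(rp − r̄p)(rm − r̄m) / 4 = 0.1738
Var(rm) = Σ(rm − r̄m)² / 4 = 0.2969
β = Cov / Var = 0.1738 / 0.2969 = 0.5854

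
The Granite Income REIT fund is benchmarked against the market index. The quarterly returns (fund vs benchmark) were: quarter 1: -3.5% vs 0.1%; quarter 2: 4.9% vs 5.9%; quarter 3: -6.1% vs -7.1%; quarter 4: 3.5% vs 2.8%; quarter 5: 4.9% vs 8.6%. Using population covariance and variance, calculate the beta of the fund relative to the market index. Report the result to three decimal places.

0.797

r̄p = 0.7400%,  r̄m = 2.0600%
Cov = Σ(rp − r̄p)(rm − r̄m) / 5 = 23.2376
Var(rm) = Σ(rm − r̄m)² / 5 = 29.1624
β = Cov / Var = 23.2376 / 29.1624 = 0.7968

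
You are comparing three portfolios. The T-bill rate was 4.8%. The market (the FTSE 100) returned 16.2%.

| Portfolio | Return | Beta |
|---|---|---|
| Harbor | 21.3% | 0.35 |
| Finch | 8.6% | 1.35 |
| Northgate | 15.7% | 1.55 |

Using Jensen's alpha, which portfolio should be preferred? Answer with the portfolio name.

Harbor

Harbor: α = 21.3% − [4.8% + 0.35 × (16.2% − 4.8%)] = 12.510
Finch: α = 8.6% − [4.8% + 1.35 × (16.2% − 4.8%)] = -11.590
Northgate: α = 15.7% − [4.8% + 1.55 × (16.2% − 4.8%)] = -6.770
Highest: Harbor (12.510).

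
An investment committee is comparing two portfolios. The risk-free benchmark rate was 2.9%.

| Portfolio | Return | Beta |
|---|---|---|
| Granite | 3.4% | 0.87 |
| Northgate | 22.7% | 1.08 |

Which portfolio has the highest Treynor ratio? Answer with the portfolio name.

Granite: Treynor = (3.4% − 2.9%) / 0.87 = 0.575
Northgate: Treynor = (22.7% − 2.9%) / 1.08 = 18.333
Highest: Northgate (18.333).

Northgate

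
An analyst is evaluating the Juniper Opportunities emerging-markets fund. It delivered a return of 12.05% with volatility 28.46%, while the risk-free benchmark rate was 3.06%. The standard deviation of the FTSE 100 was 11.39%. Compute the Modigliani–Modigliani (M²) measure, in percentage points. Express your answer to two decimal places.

6.66

Sharpe = (Rp − Rf) / σp = (12.05% − 3.06%) / 28.46% = 0.3159
M² = Rf + Sharpe × σm = 3.06% + 0.3159 × 11.39% = 6.6581%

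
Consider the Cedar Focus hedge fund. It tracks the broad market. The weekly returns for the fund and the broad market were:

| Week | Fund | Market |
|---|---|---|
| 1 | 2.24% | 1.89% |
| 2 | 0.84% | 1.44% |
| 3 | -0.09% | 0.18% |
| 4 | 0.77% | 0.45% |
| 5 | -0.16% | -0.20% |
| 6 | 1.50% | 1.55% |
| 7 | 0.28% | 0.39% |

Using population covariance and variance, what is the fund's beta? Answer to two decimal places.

r̄p = 0.7686%,  r̄m = 0.8143%
Cov = Σ(rp − r̄p)(rm − r̄m) / 7 = 0.5513
Var(rm) = Σ(rm − r̄m)² / 7 = 0.5477
β = Cov / Var = 0.5513 / 0.5477 = 1.0066

1.01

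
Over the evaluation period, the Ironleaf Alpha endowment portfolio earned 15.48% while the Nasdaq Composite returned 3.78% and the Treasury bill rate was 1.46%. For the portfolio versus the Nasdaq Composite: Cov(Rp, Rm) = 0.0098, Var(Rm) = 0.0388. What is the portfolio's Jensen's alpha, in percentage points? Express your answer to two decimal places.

13.43

β = Cov / Var = 0.0098 / 0.0388 = 0.2526
E[R] = Rf + β(Rm − Rf) = 1.46% + 0.2526 × (3.78% − 1.46%) = 2.0460%
α = Rp − E[R] = 15.48% − 2.0460% = 13.4340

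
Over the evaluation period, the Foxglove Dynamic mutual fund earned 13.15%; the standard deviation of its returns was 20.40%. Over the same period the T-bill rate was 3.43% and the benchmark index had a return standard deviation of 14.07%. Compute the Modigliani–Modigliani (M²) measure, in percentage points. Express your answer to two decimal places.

10.13

Sharpe = (Rp − Rf) / σp = (13.15% − 3.43%) / 20.40% = 0.4765
M² = Rf + Sharpe × σm = 3.43% + 0.4765 × 14.07% = 10.1344%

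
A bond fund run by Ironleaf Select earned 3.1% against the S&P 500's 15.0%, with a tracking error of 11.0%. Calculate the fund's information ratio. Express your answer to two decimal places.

-1.08

IR = (Rp − Rb) / TE = (3.1% − 15.0%) / 11.0% = -11.90% / 11.0% = -1.0818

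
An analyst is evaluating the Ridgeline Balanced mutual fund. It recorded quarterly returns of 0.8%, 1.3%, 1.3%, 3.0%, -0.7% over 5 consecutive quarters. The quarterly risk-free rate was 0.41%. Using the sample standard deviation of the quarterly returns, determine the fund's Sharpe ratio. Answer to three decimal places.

0.551

μ = (0.8 + 1.3 + 1.3 + 3 − 0.7) / 5 = 1.1400%
Sample σ = √[Σ(r − μ)² / 4] = √[7.0120 / 4] = √1.7530 = 1.3240%
Sharpe = (μ − rf) / σ = (1.1400 − 0.41) / 1.3240 = 0.7300 / 1.3240 = 0.5514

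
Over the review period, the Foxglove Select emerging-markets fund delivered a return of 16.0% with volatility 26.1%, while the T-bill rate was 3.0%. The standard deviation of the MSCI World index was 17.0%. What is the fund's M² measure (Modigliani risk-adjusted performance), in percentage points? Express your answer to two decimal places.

Sharpe = (Rp − Rf) / σp = (16.0% − 3.0%) / 26.1% = 0.4981
M² = Rf + Sharpe × σm = 3.0% + 0.4981 × 17.0% = 11.4677%

11.47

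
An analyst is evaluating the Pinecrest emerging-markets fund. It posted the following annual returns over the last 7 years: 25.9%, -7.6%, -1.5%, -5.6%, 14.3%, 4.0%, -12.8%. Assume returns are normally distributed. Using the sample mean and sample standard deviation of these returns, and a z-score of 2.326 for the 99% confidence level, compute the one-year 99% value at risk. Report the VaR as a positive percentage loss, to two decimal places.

29.20

r̄ = (25.9 − 7.6 − 1.5 − 5.6 + 14.3 + 4 − 12.8) / 7 = 16.70 / 7 = 2.3857%
Sample σ = √[Σ(r − r̄)² / 6] = √[1106.6686 / 6] = √184.4448 = 13.5810%
VaR = −(r̄ − z·σ) = −(2.3857 − 2.326 × 13.5810) = −(-29.2037) = 29.2037%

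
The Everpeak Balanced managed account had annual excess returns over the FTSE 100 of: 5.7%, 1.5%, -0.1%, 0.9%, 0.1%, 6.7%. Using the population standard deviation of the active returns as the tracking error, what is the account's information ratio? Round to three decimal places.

μ = (5.7 + 1.5 − 0.1 + 0.9 + 0.1 + 6.7) / 6 = 14.80 / 6 = 2.4667%
Population std dev = √[43.9533 / 6] = 2.7066%
IR = μ / tracking error = 2.4667 / 2.7066 = 0.9114

0.911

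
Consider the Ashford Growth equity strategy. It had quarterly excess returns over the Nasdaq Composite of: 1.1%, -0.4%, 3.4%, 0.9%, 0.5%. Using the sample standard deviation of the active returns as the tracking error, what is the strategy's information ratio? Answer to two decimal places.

r̄ = (1.1 − 0.4 + 3.4 + 0.9 + 0.5) / 5 = 1.1000%
Sample σ = √[Σ(r − r̄)² / 4] = √[7.9400 / 4] = √1.9850 = 1.4089%
IR = r̄ / tracking error = 1.1000 / 1.4089 = 0.7808

0.78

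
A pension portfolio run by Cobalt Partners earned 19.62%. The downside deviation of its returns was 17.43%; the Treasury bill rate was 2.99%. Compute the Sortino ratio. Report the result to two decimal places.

0.95

Sortino = (Rp − Rf) / σd = (19.62% − 2.99%) / 17.43% = 16.63% / 17.43% = 0.9541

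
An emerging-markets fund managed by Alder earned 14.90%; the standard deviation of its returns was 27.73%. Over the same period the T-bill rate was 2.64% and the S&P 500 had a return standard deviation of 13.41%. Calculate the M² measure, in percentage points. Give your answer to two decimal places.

Sharpe = (Rp − Rf) / σp = (14.90% − 2.64%) / 27.73% = 0.4421
M² = Rf + Sharpe × σm = 2.64% + 0.4421 × 13.41% = 8.5686%

8.57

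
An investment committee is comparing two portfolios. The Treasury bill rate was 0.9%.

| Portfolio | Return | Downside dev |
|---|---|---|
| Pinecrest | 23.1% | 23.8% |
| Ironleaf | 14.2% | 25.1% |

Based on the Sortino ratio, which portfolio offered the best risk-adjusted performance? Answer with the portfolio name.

Pinecrest: Sortino ratio = (23.1% − 0.9%) / 23.8% = 0.933
Ironleaf: Sortino ratio = (14.2% − 0.9%) / 25.1% = 0.530
Highest: Pinecrest (0.933).

Pinecrest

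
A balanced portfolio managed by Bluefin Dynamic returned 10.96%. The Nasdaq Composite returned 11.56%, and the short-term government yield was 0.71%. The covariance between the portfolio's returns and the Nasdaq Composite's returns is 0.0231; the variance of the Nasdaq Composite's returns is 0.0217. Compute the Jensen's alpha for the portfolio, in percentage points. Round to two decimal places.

β = Cov / Var = 0.0231 / 0.0217 = 1.0645
E[R] = Rf + β(Rm − Rf) = 0.71% + 1.0645 × (11.56% − 0.71%) = 12.2598%
α = Rp − E[R] = 10.96% − 12.2598% = -1.2998

-1.30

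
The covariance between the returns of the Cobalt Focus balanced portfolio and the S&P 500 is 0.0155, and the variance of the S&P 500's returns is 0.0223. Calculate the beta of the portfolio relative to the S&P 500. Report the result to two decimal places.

β = Cov(Rp, Rm) / Var(Rm) = 0.0155 / 0.0223 = 0.6951

0.70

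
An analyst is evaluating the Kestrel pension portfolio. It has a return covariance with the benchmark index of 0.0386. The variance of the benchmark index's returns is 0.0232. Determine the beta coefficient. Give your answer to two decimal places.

β = Cov(Rp, Rm) / Var(Rm) = 0.0386 / 0.0232 = 1.6638

1.66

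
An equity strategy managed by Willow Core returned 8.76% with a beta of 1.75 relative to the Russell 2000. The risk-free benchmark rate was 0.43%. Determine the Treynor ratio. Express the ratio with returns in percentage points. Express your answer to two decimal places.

Treynor = (Rp − Rf) / β = (8.76% − 0.43%) / 1.75 = 8.33 / 1.75 = 4.7600

4.76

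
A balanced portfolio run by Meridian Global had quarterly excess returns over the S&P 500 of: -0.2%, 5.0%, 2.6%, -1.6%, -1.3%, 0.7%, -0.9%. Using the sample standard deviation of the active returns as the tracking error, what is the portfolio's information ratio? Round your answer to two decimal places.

μ = (-0.2 + 5 + 2.6 − 1.6 − 1.3 + 0.7 − 0.9) / 7 = 0.6143%
Sample σ = √[Σ(r − μ)² / 6] = √[34.7086 / 6] = √5.7848 = 2.4052%
IR = μ / tracking error = 0.6143 / 2.4052 = 0.2554

0.26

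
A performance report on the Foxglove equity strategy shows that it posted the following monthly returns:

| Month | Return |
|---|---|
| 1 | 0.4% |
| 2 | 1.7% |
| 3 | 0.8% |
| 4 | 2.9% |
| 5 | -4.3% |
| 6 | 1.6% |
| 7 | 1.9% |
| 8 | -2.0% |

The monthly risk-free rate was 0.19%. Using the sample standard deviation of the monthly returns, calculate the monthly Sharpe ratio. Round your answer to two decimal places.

0.08

Mean return r̄ = 3.00 / 8 = 0.3750%
Sample std dev = √[39.6350 / 7] = 2.3795%
Sharpe = (r̄ − rf) / σ = (0.3750 − 0.19) / 2.3795 = 0.1850 / 2.3795 = 0.0777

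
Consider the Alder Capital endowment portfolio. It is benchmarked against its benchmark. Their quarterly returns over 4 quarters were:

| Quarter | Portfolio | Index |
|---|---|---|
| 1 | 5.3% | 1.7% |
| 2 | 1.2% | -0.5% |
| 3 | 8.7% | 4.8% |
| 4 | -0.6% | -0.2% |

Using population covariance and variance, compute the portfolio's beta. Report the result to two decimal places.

r̄p = 3.6500%,  r̄m = 1.4500%
Cov = Σ(rp − r̄p)(rm − r̄m) / 4 = 7.2800
Var(rm) = Σ(rm − r̄m)² / 4 = 4.4525
β = Cov / Var = 7.2800 / 4.4525 = 1.6350

1.64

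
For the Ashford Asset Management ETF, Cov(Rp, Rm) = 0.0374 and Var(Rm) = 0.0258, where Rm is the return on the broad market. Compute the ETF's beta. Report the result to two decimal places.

1.45

β = Cov(Rp, Rm) / Var(Rm) = 0.0374 / 0.0258 = 1.4496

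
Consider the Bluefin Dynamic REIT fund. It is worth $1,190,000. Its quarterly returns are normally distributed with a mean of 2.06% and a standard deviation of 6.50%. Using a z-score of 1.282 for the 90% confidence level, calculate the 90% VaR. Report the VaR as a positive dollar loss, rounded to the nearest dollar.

$74,649

Return at the 90% tail: μ − z·σ = 2.06% − 1.282 × 6.50% = 2.06 − 8.3330 = -6.2730%
VaR = −(-6.2730%) × $1,190,000 = 6.2730% × $1,190,000 = $74,649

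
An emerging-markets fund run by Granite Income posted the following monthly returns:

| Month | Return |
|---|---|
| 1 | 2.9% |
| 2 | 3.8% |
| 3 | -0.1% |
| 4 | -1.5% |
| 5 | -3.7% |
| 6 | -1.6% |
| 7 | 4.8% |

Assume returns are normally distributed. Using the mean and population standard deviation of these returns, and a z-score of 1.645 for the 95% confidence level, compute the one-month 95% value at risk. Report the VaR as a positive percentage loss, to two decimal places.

4.21

r̄ = (2.9 + 3.8 − 0.1 − 1.5 − 3.7 − 1.6 + 4.8) / 7 = 4.60 / 7 = 0.6571%
Σ(r − r̄)² = (2.9 − 0.6571)² + (3.8 − 0.6571)² + … = 61.3771
σ = √[61.3771 / 7] = 2.9611%
VaR = −(r̄ − z·σ) = −(0.6571 − 1.645 × 2.9611) = −(-4.2139) = 4.2139%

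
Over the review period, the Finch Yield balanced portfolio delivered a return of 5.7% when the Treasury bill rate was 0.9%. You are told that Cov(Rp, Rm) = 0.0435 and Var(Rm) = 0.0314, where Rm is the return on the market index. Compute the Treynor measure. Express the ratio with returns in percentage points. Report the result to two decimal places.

3.46

β = Cov / Var = 0.0435 / 0.0314 = 1.3854
Treynor = (Rp − Rf) / β = (5.7% − 0.9%) / 1.3854 = 4.80 / 1.3854 = 3.4647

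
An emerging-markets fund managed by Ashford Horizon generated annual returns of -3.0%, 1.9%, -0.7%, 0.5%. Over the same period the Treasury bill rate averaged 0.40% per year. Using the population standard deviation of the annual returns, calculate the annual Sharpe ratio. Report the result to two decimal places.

-0.40

r̄ = (-3 + 1.9 − 0.7 + 0.5) / 4 = -0.3250%
Σ(r − r̄)² = 12.9275; population σ = √(12.9275/4) = 1.7977%
Sharpe = (r̄ − rf) / σ = (-0.3250 − 0.4) / 1.7977 = -0.7250 / 1.7977 = -0.4033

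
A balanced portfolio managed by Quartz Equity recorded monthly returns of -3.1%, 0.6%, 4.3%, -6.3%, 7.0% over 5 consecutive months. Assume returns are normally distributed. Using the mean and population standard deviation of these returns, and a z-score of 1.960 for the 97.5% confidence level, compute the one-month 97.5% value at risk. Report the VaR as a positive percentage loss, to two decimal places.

Mean return r̄ = 2.50 / 5 = 0.5000%
Σ(r − r̄)² = (-3.1 − 0.5000)² + (0.6 − 0.5000)² + (4.3 − 0.5000)² + … = 115.9000
σ = √[115.9000 / 5] = 4.8146%
VaR = −(r̄ − z·σ) = −(0.5000 − 1.960 × 4.8146) = −(-8.9366) = 8.9366%

8.94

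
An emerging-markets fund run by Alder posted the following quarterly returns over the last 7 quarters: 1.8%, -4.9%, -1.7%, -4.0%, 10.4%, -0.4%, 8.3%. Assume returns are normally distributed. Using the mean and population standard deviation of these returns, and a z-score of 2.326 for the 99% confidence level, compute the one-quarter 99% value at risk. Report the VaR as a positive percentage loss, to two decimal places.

r̄ = (1.8 − 4.9 − 1.7 − 4 + 10.4 − 0.4 + 8.3) / 7 = 1.3571%
Σ(r − r̄)² = 210.4571; population σ = √(210.4571/7) = 5.4832%
VaR = −(r̄ − z·σ) = −(1.3571 − 2.326 × 5.4832) = −(-11.3968) = 11.3968%

11.40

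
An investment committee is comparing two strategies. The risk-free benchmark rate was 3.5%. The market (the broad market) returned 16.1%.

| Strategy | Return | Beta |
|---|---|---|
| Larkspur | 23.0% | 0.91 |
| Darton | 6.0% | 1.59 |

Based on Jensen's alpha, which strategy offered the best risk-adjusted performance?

Larkspur: α = 23.0% − [3.5% + 0.91 × (16.1% − 3.5%)] = 8.034
Darton: α = 6.0% − [3.5% + 1.59 × (16.1% − 3.5%)] = -17.534
Highest: Larkspur (8.034).

Larkspur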